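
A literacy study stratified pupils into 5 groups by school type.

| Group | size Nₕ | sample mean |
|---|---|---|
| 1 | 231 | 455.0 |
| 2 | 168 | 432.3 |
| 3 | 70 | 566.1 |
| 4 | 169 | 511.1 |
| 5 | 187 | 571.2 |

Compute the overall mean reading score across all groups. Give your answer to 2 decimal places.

N = 825; weights Wₕ = Nₕ/N = (0.2800, 0.2036, 0.0848, 0.2048, 0.2267).
x̄_st = Σ Wₕ·x̄ₕ = 0.2800·455.0 + 0.2036·432.3 + 0.0848·566.1 + 0.2048·511.1 + 0.2267·571.2 ≈ 497.6348...
→ 497.63.

497.63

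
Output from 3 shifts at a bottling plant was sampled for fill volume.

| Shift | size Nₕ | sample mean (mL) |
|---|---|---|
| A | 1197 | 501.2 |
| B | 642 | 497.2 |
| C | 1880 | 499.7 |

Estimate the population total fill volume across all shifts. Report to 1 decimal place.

1858574.8

A: 1197·501.2 = 599936.4
B: 642·497.2 = 319202.4
C: 1880·499.7 = 939436
τ̂ = Σ Nₕx̄ₕ = 1858574.8.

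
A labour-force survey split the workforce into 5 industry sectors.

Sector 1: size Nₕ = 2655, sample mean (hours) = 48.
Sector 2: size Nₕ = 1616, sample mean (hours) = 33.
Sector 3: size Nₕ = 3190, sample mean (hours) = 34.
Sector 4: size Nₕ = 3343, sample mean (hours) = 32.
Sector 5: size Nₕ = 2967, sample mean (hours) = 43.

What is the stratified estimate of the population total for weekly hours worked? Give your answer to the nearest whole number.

1: 2655·48 = 127440
2: 1616·33 = 53328
3: 3190·34 = 108460
4: 3343·32 = 106976
5: 2967·43 = 127581
τ̂ = Σ Nₕx̄ₕ = 523785.

523785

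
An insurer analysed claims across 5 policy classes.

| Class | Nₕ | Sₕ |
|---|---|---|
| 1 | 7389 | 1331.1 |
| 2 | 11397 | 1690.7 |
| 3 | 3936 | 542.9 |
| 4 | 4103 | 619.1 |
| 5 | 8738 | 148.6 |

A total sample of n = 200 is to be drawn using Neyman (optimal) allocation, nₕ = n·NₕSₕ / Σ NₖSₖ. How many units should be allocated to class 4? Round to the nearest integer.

14

Σ NₕSₕ = 7389·1331.1 + 11397·1690.7 + 3936·542.9 + 4103·619.1 + 8738·148.6 = 35079894.3.
Share for 4: 2540167.3/35079894.3 = 0.07241.
n_4 = 200 × 0.07241 = 14.482... → 14.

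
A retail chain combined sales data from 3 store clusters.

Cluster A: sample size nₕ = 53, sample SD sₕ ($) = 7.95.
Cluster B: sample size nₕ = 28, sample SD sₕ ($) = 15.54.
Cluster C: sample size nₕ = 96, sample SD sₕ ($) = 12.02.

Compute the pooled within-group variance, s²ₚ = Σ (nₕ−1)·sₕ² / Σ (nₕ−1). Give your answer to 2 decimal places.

135.24

Degrees of freedom: 52 + 27 + 95 = 174.
Σ(nₕ−1)sₕ² = 52·63.2025 + 27·241.4916 + 95·144.4804 = 23532.4412.
s²ₚ = 23532.4412 / 174 = 135.2439... → 135.24.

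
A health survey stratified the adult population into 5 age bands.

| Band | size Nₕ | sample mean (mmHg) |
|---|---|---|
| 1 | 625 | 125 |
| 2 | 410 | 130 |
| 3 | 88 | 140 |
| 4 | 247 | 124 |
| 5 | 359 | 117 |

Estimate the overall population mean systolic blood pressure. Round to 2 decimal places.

N = 1729; weights Wₕ = Nₕ/N = (0.3615, 0.2371, 0.0509, 0.1429, 0.2076).
x̄_st = Σ Wₕ·x̄ₕ = 0.3615·125 + 0.2371·130 + 0.0509·140 + 0.1429·124 + 0.2076·117 ≈ 125.1452...
→ 125.15.

125.15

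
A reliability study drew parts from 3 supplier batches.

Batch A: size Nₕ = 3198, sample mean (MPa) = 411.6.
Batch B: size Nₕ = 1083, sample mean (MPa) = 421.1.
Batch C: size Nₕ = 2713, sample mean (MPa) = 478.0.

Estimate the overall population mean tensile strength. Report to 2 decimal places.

x̄_st = (Σ Nₕx̄ₕ) / (Σ Nₕ) = (3198·411.6 + 1083·421.1 + 2713·478.0) / 6994
= 3069162.1 / 6994 = 438.8279... → 438.83.

438.83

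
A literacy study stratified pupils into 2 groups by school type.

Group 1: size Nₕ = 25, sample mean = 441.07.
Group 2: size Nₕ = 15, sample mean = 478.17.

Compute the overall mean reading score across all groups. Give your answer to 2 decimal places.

N = 40; weights Wₕ = Nₕ/N = (0.6250, 0.3750).
x̄_st = Σ Wₕ·x̄ₕ = 0.6250·441.07 + 0.3750·478.17 ≈ 454.9825
→ 454.98.

454.98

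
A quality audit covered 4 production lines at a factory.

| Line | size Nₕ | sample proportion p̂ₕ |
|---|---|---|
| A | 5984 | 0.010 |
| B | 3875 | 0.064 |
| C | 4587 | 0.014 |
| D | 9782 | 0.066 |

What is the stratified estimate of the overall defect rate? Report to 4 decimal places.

0.0420

Wₕ = Nₕ/N with N = 24228: 0.2470, 0.1599, 0.1893, 0.4037.
p̂_st = 0.2470·0.010 + 0.1599·0.064 + 0.1893·0.014 + 0.4037·0.066 ≈ 0.042004... → 0.0420.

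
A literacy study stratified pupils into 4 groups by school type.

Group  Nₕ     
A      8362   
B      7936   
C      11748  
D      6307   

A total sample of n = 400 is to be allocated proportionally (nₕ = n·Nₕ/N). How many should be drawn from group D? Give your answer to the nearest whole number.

73

N = 8362 + 7936 + 11748 + 6307 = 34353.
n_D = 400·6307/34353 = 73.438... → 73.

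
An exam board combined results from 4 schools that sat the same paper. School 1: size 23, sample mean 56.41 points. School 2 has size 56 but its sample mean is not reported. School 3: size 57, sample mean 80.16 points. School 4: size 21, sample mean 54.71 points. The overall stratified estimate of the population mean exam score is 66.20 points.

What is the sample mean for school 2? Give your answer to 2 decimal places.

60.32

Σ Nₕx̄ₕ = N·μ, so 56·x̄_2 = 157·66.20 − (23·56.41 + 57·80.16 + 21·54.71).
= 10393.4 − 7015.46 = 3377.94.
x̄_2 = 3377.94 / 56 = 60.3204... → 60.32.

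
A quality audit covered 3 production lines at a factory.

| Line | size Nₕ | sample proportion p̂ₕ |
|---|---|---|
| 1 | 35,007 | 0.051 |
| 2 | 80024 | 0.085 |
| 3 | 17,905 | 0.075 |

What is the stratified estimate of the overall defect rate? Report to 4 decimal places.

Wₕ = Nₕ/N with N = 132936: 0.2633, 0.6020, 0.1347.
p̂_st = 0.2633·0.051 + 0.6020·0.085 + 0.1347·0.075 ≈ 0.074700... → 0.0747.

0.0747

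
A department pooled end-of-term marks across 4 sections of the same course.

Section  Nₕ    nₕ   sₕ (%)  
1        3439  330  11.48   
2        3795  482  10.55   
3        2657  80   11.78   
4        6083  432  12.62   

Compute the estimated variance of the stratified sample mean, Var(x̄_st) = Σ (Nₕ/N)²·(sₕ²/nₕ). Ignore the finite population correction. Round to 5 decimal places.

N = 15974. Term for each stratum: Wₕ²sₕ²/nₕ.
Var(x̄_st) = 0.01851002 + 0.01303329 + 0.04799062 + 0.05346176 = 0.13299568 → 0.13300.

0.13300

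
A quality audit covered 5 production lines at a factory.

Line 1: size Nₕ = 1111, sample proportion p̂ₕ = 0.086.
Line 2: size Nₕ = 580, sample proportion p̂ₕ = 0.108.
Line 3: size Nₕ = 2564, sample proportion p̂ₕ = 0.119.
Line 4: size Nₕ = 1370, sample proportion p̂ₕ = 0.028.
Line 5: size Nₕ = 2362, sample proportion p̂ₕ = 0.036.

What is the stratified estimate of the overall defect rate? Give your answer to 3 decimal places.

0.073

Wₕ = Nₕ/N with N = 7987: 0.1391, 0.0726, 0.3210, 0.1715, 0.2957.
p̂_st = 0.1391·0.086 + 0.0726·0.108 + 0.3210·0.119 + 0.1715·0.028 + 0.2957·0.036 ≈ 0.07346... → 0.073.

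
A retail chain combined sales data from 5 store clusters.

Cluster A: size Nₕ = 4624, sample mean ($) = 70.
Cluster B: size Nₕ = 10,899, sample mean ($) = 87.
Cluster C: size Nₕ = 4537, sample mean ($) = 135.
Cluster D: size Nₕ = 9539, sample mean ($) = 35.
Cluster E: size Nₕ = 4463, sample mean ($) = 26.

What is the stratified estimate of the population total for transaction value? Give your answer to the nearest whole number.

Population total = Σ Nₕ·x̄ₕ (each stratum's size times its mean).
4624·70 + 10899·87 + 4537·135 + 9539·35 + 4463·26 = 323680 + 948213 + 612495 + 333865 + 116038 = 2334291.

2334291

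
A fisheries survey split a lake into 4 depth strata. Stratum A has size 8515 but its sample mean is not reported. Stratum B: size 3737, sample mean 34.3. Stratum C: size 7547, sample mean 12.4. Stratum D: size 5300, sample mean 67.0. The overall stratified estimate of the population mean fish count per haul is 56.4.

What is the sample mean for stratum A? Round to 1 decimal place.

Σ Nₕx̄ₕ = N·μ, so 8515·x̄_A = 25099·56.4 − (3737·34.3 + 7547·12.4 + 5300·67.0).
= 1415583.6 − 576861.9 = 838721.7.
x̄_A = 838721.7 / 8515 = 98.499... → 98.5.

98.5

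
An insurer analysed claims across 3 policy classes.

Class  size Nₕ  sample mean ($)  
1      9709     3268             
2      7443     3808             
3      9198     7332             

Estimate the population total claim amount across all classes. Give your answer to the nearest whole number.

127511692

1: 9709·3268 = 31729012
2: 7443·3808 = 28342944
3: 9198·7332 = 67439736
τ̂ = Σ Nₕx̄ₕ = 127511692.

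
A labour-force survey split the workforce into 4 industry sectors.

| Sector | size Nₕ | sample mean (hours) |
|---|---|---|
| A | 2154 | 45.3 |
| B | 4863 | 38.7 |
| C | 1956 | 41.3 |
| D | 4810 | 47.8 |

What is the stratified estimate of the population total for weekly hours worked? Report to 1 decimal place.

596475.1

A: 2154·45.3 = 97576.2
B: 4863·38.7 = 188198.1
C: 1956·41.3 = 80782.8
D: 4810·47.8 = 229918
τ̂ = Σ Nₕx̄ₕ = 596475.1.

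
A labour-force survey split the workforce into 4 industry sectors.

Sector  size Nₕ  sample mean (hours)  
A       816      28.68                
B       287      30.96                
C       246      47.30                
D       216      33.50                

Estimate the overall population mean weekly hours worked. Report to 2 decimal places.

N = 1565; weights Wₕ = Nₕ/N = (0.5214, 0.1834, 0.1572, 0.1380).
x̄_st = Σ Wₕ·x̄ₕ = 0.5214·28.68 + 0.1834·30.96 + 0.1572·47.30 + 0.1380·33.50 ≈ 32.6902...
→ 32.69.

32.69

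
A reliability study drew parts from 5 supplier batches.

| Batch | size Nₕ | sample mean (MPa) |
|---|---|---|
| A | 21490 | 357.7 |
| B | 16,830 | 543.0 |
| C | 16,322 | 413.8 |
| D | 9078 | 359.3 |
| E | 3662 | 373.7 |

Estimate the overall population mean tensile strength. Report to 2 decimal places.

N = 21490 + 16830 + 16322 + 9078 + 3662 = 67382.
Weight each subgroup mean by Nₕ/N and sum.
Σ Nₕx̄ₕ = 21490·357.7 + 16830·543.0 + 16322·413.8 + 9078·359.3 + 3662·373.7 = 7686973 + 9138690 + 6754043.6 + 3261725.4 + 1368489.4 = 28209921.4.
Divide by N: 28209921.4 / 67382 = 418.6566... → 418.66.

418.66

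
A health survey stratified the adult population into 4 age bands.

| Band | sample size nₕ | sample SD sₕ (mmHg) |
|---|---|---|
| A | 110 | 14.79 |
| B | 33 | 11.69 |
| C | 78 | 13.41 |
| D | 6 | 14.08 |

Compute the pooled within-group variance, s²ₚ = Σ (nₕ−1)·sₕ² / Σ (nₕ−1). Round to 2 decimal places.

Degrees of freedom: 109 + 32 + 77 + 5 = 223.
Σ(nₕ−1)sₕ² = 109·218.7441 + 32·136.6561 + 77·179.8281 + 5·198.2464 = 43054.0978.
s²ₚ = 43054.0978 / 223 = 193.0677... → 193.07.

193.07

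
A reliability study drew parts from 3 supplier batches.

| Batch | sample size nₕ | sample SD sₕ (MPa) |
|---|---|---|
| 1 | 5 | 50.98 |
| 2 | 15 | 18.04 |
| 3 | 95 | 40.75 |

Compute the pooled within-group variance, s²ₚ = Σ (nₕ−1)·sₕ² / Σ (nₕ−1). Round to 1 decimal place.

Degrees of freedom: 4 + 14 + 94 = 112.
Σ(nₕ−1)sₕ² = 4·2598.9604 + 14·325.4416 + 94·1660.5625 = 171044.899.
s²ₚ = 171044.899 / 112 = 1527.187... → 1527.2.

1527.2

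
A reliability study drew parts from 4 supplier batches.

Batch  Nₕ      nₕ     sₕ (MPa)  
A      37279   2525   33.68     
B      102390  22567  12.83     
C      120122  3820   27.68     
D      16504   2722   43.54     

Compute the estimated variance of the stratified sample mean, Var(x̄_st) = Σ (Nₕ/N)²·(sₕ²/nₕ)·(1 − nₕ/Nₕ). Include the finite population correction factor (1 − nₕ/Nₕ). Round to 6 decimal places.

0.047186

N = 276295. Term for each stratum: Wₕ²sₕ²/nₕ·(1−nₕ/Nₕ).
Var(x̄_st) = 0.007624402 + 0.000780942 + 0.036705614 + 0.002075124 = 0.047186083 → 0.047186.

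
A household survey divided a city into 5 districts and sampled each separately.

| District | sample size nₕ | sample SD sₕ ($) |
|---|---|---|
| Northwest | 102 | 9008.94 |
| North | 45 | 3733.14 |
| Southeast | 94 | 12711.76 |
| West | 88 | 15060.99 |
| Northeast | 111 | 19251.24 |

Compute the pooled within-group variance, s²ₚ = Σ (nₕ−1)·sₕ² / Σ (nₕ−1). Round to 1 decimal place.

Northwest: (102−1)·9008.94² = 101·81160999.9236 = 8197260992.2836
North: (45−1)·3733.14² = 44·13936334.2596 = 613198707.4224
Southeast: (94−1)·12711.76² = 93·161588842.2976 = 15027762333.6768
West: (88−1)·15060.99² = 87·226833419.7801 = 19734507520.8687
Northeast: (111−1)·19251.24² = 110·370610241.5376 = 40767126569.136
Numerator = 84339856123.3875; denominator = Σ(nₕ−1) = 435.
s²ₚ = 84339856123.3875/435 = 193884726.720... → 193884726.7.

193884726.7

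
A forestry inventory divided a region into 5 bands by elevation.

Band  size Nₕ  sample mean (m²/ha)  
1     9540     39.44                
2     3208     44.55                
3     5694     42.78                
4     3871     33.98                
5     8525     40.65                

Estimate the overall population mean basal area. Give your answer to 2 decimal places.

N = 30838; weights Wₕ = Nₕ/N = (0.3094, 0.1040, 0.1846, 0.1255, 0.2764).
x̄_st = Σ Wₕ·x̄ₕ = 0.3094·39.44 + 0.1040·44.55 + 0.1846·42.78 + 0.1255·33.98 + 0.2764·40.65 ≈ 40.2374...
→ 40.24.

40.24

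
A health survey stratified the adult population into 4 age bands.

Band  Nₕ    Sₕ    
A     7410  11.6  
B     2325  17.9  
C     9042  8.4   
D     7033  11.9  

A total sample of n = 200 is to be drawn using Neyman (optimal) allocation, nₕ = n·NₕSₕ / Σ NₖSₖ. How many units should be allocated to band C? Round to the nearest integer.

53

Σ NₕSₕ = 7410·11.6 + 2325·17.9 + 9042·8.4 + 7033·11.9 = 287219.
Share for C: 75952.8/287219 = 0.26444.
n_C = 200 × 0.26444 = 52.888... → 53.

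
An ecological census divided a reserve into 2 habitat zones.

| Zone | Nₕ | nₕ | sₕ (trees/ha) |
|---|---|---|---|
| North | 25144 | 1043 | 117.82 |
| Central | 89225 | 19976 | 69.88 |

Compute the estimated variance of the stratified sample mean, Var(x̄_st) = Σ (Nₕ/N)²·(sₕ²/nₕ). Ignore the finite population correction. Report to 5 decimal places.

0.79207

N = 114369; Wₕ = Nₕ/N.
zone North: (25144/114369)²·117.82²/1043 = 0.64328854
zone Central: (89225/114369)²·69.88²/19976 = 0.14878314
Sum = 0.79207169 → 0.79207.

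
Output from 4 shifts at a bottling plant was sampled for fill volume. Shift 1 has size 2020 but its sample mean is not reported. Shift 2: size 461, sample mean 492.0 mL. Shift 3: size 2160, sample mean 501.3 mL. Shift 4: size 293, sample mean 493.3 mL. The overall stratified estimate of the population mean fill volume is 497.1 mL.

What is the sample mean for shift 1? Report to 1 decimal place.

494.3

Σ Nₕx̄ₕ = N·μ, so 2020·x̄_1 = 4934·497.1 − (461·492.0 + 2160·501.3 + 293·493.3).
= 2452691.4 − 1454156.9 = 998534.5.
x̄_1 = 998534.5 / 2020 = 494.324... → 494.3.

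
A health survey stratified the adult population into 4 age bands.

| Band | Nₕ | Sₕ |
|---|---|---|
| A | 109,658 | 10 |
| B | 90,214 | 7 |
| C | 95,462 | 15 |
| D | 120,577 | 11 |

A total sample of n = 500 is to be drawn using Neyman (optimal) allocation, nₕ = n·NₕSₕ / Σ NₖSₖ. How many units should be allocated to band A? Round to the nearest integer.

122

A: NₕSₕ = 109658·10 = 1096580
B: NₕSₕ = 90214·7 = 631498
C: NₕSₕ = 95462·15 = 1431930
D: NₕSₕ = 120577·11 = 1326347
Σ NₕSₕ = 4486355.
n_A = 500·1096580/4486355 = 122.213... → 122.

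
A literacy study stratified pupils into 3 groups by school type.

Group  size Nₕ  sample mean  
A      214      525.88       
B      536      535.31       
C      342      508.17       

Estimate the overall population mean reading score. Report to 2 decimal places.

x̄_st = (Σ Nₕx̄ₕ) / (Σ Nₕ) = (214·525.88 + 536·535.31 + 342·508.17) / 1092
= 573258.62 / 1092 = 524.9621... → 524.96.

524.96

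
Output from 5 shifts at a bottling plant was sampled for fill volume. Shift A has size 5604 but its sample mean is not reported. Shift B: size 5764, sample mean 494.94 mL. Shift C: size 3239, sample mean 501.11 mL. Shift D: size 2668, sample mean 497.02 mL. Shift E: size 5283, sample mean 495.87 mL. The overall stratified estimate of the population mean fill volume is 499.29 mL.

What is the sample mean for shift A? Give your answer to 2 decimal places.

507.02

Σ Nₕx̄ₕ = N·μ, so 5604·x̄_A = 22558·499.29 − (5764·494.94 + 3239·501.11 + 2668·497.02 + 5283·495.87).
= 11262983.82 − 8421660.02 = 2841323.8.
x̄_A = 2841323.8 / 5604 = 507.0171... → 507.02.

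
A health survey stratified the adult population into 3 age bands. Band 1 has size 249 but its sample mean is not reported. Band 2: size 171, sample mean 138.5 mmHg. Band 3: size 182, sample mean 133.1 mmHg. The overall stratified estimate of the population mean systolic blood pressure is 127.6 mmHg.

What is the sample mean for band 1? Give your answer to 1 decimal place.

N = 249 + 171 + 182 = 602.
Overall total = μ·N = 127.6·602 = 76815.2.
Subtract the known strata: 171·138.5 + 182·133.1 = 47907.7.
Remaining total for band 1: 76815.2 − 47907.7 = 28907.5.
Divide by its size: 28907.5 / 249 = 116.094... → 116.1.

116.1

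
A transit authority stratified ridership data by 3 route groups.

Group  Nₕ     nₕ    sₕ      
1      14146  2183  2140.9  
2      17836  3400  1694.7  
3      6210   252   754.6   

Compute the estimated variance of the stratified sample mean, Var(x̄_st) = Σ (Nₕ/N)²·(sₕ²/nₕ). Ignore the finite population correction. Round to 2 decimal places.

532.02

N = 38192. Term for each stratum: Wₕ²sₕ²/nₕ.
Var(x̄_st) = 288.04579 + 184.22852 + 59.74086 = 532.01517 → 532.02.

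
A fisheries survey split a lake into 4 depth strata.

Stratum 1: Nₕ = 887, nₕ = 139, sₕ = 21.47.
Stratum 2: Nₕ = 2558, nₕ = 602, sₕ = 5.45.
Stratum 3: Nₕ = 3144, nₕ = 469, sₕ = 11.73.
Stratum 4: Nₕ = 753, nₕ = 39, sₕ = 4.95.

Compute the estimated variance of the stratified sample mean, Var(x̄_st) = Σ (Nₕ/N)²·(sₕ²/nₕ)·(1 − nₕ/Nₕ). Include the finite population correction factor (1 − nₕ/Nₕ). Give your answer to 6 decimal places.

N = 7342; Wₕ = Nₕ/N.
stratum 1: (887/7342)²·21.47²/139·(1 − 139/887) = 0.040817438
stratum 2: (2558/7342)²·5.45²/602·(1 − 602/2558) = 0.004579701
stratum 3: (3144/7342)²·11.73²/469·(1 − 469/3144) = 0.045772090
stratum 4: (753/7342)²·4.95²/39·(1 − 39/753) = 0.006266286
Sum = 0.097435516 → 0.097436.

0.097436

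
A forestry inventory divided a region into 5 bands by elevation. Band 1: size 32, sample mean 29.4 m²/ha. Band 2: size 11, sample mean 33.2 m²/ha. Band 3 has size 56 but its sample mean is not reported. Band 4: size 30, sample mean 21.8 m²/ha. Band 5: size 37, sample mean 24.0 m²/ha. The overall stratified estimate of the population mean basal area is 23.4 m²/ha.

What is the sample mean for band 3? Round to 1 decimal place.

Σ Nₕx̄ₕ = N·μ, so 56·x̄_3 = 166·23.4 − (32·29.4 + 11·33.2 + 30·21.8 + 37·24.0).
= 3884.4 − 2848 = 1036.4.
x̄_3 = 1036.4 / 56 = 18.507... → 18.5.

18.5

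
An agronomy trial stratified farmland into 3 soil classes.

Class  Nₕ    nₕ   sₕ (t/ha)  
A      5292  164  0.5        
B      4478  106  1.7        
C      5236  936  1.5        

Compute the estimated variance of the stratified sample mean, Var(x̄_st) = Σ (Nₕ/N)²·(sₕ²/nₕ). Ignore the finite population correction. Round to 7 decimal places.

N = 15006. Term for each stratum: Wₕ²sₕ²/nₕ.
Var(x̄_st) = 0.0001895859 + 0.0024278971 + 0.0002926686 = 0.0029101515 → 0.0029102.

0.0029102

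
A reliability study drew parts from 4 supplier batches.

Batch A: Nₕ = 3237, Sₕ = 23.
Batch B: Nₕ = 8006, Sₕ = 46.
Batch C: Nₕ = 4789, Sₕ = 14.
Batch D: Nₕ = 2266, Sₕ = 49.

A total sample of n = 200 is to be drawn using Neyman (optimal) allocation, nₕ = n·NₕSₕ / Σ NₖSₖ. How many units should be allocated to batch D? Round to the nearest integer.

A: NₕSₕ = 3237·23 = 74451
B: NₕSₕ = 8006·46 = 368276
C: NₕSₕ = 4789·14 = 67046
D: NₕSₕ = 2266·49 = 111034
Σ NₕSₕ = 620807.
n_D = 200·111034/620807 = 35.771... → 36.

36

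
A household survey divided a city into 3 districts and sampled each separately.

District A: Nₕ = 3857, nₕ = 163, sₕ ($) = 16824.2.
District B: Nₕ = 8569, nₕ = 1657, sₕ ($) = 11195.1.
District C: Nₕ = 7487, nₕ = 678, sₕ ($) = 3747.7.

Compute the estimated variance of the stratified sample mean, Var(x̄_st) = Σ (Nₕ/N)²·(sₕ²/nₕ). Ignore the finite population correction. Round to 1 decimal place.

N = 19913; Wₕ = Nₕ/N.
district A: (3857/19913)²·16824.2²/163 = 65148.9065
district B: (8569/19913)²·11195.1²/1657 = 14006.2007
district C: (7487/19913)²·3747.7²/678 = 2928.4797
Sum = 82083.5869 → 82083.6.

82083.6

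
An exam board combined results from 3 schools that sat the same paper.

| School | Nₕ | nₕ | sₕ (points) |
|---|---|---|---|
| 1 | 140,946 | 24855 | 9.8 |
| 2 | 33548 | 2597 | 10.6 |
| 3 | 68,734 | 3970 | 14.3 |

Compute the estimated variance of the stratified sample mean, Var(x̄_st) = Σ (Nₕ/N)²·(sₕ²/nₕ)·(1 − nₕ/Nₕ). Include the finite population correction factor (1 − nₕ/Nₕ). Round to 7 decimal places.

N = 243228. Term for each stratum: Wₕ²sₕ²/nₕ·(1−nₕ/Nₕ).
Var(x̄_st) = 0.0010687166 + 0.0007593709 + 0.0038757853 = 0.0057038728 → 0.0057039.

0.0057039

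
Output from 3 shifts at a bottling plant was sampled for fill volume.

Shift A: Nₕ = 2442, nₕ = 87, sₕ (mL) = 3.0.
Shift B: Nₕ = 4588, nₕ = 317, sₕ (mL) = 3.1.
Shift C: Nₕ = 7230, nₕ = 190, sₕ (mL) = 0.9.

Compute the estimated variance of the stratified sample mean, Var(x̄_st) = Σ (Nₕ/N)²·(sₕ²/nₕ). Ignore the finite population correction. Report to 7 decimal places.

N = 14260; Wₕ = Nₕ/N.
shift A: (2442/14260)²·3.0²/87 = 0.0030337202
shift B: (4588/14260)²·3.1²/317 = 0.0031381370
shift C: (7230/14260)²·0.9²/190 = 0.0010958950
Sum = 0.0072677522 → 0.0072678.

0.0072678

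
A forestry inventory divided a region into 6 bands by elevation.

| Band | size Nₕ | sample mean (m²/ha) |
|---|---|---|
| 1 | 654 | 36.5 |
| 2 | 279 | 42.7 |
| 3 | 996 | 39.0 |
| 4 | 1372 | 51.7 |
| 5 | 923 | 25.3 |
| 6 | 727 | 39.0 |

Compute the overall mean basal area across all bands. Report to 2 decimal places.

39.84

x̄_st = (Σ Nₕx̄ₕ) / (Σ Nₕ) = (654·36.5 + 279·42.7 + 996·39.0 + 1372·51.7 + 923·25.3 + 727·39.0) / 4951
= 197265.6 / 4951 = 39.8436... → 39.84.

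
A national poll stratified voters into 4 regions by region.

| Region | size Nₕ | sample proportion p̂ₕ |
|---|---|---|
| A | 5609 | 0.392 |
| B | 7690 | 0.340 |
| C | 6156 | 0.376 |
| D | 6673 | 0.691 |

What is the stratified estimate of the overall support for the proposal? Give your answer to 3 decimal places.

0.449

Wₕ = Nₕ/N with N = 26128: 0.2147, 0.2943, 0.2356, 0.2554.
p̂_st = 0.2147·0.392 + 0.2943·0.340 + 0.2356·0.376 + 0.2554·0.691 ≈ 0.44929... → 0.449.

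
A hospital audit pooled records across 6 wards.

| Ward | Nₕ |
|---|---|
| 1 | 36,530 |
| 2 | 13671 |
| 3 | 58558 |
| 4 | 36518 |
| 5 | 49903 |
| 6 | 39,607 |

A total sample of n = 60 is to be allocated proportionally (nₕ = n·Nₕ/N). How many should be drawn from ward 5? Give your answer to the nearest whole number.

Share of ward 5 = 49903/234787 = 0.21255.
Allocate 60 × 0.21255 = 12.753... → 13.

13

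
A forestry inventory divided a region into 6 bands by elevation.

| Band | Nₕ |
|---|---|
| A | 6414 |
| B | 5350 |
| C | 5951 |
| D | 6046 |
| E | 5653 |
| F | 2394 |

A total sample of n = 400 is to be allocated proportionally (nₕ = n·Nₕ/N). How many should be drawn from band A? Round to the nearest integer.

81

N = 6414 + 5350 + 5951 + 6046 + 5653 + 2394 = 31808.
n_A = 400·6414/31808 = 80.659... → 81.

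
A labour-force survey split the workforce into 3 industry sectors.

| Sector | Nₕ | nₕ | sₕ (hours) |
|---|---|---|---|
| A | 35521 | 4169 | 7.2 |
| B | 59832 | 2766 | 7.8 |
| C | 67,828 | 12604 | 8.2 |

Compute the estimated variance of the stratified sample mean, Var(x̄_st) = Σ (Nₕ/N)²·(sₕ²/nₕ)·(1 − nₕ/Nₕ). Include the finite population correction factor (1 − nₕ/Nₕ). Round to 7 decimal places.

N = 163181; Wₕ = Nₕ/N.
sector A: (35521/163181)²·7.2²/4169·(1 − 4169/35521) = 0.0005200491
sector B: (59832/163181)²·7.8²/2766·(1 − 2766/59832) = 0.0028203876
sector C: (67828/163181)²·8.2²/12604·(1 − 12604/67828) = 0.0007504418
Sum = 0.0040908785 → 0.0040909.

0.0040909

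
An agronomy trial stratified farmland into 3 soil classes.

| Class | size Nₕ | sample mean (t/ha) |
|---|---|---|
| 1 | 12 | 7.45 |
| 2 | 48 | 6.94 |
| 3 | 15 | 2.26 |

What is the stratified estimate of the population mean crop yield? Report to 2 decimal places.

6.09

N = 75; weights Wₕ = Nₕ/N = (0.1600, 0.6400, 0.2000).
x̄_st = Σ Wₕ·x̄ₕ = 0.1600·7.45 + 0.6400·6.94 + 0.2000·2.26 ≈ 6.0856
→ 6.09.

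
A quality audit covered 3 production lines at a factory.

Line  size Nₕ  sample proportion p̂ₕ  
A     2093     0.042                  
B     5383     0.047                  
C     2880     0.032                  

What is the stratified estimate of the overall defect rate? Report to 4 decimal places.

Wₕ = Nₕ/N with N = 10356: 0.2021, 0.5198, 0.2781.
p̂_st = 0.2021·0.042 + 0.5198·0.047 + 0.2781·0.032 ≈ 0.041818... → 0.0418.

0.0418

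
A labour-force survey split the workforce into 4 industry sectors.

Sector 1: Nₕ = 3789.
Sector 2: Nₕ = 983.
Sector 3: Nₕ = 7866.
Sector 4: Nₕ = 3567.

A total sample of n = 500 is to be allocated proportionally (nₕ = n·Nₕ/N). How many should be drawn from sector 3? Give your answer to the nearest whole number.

Share of sector 3 = 7866/16205 = 0.48541.
Allocate 500 × 0.48541 = 242.703... → 243.

243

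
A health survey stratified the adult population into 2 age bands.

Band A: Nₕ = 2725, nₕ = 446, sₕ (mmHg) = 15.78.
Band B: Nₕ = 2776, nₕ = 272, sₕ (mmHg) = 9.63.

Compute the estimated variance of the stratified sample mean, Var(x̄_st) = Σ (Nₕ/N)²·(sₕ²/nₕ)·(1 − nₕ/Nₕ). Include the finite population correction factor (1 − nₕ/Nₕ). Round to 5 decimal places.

N = 5501. Term for each stratum: Wₕ²sₕ²/nₕ·(1−nₕ/Nₕ).
Var(x̄_st) = 0.11457944 + 0.07831666 = 0.19289610 → 0.19290.

0.19290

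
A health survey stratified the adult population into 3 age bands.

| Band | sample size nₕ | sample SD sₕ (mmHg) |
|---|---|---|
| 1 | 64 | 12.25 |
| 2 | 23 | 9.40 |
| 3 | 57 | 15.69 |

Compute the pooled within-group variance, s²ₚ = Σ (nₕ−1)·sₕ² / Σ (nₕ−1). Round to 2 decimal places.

Degrees of freedom: 63 + 22 + 56 = 141.
Σ(nₕ−1)sₕ² = 63·150.0625 + 22·88.36 + 56·246.1761 = 25183.7191.
s²ₚ = 25183.7191 / 141 = 178.6079... → 178.61.

178.61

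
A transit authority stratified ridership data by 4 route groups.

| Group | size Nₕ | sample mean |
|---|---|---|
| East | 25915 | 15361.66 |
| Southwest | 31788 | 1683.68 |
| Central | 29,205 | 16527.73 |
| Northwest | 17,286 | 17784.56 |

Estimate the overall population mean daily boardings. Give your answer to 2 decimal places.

11917.52

x̄_st = (Σ Nₕx̄ₕ) / (Σ Nₕ) = (25915·15361.66 + 31788·1683.68 + 29205·16527.73 + 17286·17784.56) / 104194
= 1241734497.55 / 104194 = 11917.5240... → 11917.52.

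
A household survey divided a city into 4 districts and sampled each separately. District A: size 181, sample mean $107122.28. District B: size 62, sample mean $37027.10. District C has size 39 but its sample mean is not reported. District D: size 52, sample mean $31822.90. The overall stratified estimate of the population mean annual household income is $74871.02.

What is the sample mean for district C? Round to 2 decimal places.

Σ Nₕx̄ₕ = N·μ, so 39·x̄_C = 334·74871.02 − (181·107122.28 + 62·37027.10 + 52·31822.90).
= 25006920.68 − 23339603.68 = 1667317.
x̄_C = 1667317 / 39 = 42751.7179... → 42751.72.

42751.72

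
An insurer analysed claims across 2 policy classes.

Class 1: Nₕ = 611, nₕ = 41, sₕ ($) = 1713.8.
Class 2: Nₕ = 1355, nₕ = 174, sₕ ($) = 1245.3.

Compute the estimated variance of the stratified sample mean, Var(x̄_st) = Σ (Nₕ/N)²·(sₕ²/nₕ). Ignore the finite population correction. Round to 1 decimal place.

11152.7

N = 1966; Wₕ = Nₕ/N.
class 1: (611/1966)²·1713.8²/41 = 6919.1352
class 2: (1355/1966)²·1245.3²/174 = 4233.6046
Sum = 11152.7397 → 11152.7.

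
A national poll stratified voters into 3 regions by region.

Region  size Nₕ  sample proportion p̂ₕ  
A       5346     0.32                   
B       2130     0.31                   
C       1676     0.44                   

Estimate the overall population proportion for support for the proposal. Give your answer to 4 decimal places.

0.3396

N = 5346 + 2130 + 1676 = 9152.
Overall proportion = Σ (Nₕ/N)·p̂ₕ.
Σ Nₕp̂ₕ = 1710.72 + 660.3 + 737.44 = 3108.46.
3108.46 / 9152 = 0.339648... → 0.3396.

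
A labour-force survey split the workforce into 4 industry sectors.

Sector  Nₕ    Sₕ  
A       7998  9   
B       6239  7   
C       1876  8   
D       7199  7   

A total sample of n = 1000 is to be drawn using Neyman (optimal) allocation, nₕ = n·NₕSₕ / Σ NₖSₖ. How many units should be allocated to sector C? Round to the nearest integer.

Σ NₕSₕ = 7998·9 + 6239·7 + 1876·8 + 7199·7 = 181056.
Share for C: 15008/181056 = 0.08289.
n_C = 1000 × 0.08289 = 82.891... → 83.

83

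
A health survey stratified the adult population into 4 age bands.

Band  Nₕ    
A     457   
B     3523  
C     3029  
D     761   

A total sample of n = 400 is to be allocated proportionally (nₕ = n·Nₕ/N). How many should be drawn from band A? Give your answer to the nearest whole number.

24

Share of band A = 457/7770 = 0.05882.
Allocate 400 × 0.05882 = 23.526... → 24.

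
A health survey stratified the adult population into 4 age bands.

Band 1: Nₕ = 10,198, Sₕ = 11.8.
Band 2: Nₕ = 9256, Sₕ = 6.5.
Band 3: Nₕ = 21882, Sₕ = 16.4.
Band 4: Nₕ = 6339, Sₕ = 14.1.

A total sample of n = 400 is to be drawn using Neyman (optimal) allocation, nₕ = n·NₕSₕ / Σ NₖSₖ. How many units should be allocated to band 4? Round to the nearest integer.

Σ NₕSₕ = 10198·11.8 + 9256·6.5 + 21882·16.4 + 6339·14.1 = 628745.1.
Share for 4: 89379.9/628745.1 = 0.14216.
n_4 = 400 × 0.14216 = 56.862... → 57.

57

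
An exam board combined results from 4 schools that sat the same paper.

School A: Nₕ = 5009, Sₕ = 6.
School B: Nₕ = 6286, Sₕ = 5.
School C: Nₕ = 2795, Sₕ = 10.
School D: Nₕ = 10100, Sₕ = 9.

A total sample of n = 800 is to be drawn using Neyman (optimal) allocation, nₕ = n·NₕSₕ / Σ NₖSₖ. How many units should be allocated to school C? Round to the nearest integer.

A: NₕSₕ = 5009·6 = 30054
B: NₕSₕ = 6286·5 = 31430
C: NₕSₕ = 2795·10 = 27950
D: NₕSₕ = 10100·9 = 90900
Σ NₕSₕ = 180334.
n_C = 800·27950/180334 = 123.992... → 124.

124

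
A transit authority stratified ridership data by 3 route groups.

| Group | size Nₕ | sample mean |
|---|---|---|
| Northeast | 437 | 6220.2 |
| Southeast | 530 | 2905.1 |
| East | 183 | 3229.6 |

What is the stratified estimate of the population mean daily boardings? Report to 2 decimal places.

N = 437 + 530 + 183 = 1150.
Weight each subgroup mean by Nₕ/N and sum.
Σ Nₕx̄ₕ = 437·6220.2 + 530·2905.1 + 183·3229.6 = 2718227.4 + 1539703 + 591016.8 = 4848947.2.
Divide by N: 4848947.2 / 1150 = 4216.4758... → 4216.48.

4216.48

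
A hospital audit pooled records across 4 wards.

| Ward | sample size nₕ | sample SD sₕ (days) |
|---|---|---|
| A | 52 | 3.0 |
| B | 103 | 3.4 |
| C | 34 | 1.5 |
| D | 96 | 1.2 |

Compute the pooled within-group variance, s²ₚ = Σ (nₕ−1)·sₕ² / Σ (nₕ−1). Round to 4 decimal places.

6.5807

A: (52−1)·3.0² = 51·9 = 459
B: (103−1)·3.4² = 102·11.56 = 1179.12
C: (34−1)·1.5² = 33·2.25 = 74.25
D: (96−1)·1.2² = 95·1.44 = 136.8
Numerator = 1849.17; denominator = Σ(nₕ−1) = 281.
s²ₚ = 1849.17/281 = 6.580676... → 6.5807.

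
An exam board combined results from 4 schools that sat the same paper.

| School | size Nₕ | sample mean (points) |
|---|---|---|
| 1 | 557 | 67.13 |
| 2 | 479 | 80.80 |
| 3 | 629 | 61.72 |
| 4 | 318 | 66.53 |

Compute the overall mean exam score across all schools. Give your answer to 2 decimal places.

68.62

x̄_st = (Σ Nₕx̄ₕ) / (Σ Nₕ) = (557·67.13 + 479·80.80 + 629·61.72 + 318·66.53) / 1983
= 136073.03 / 1983 = 68.6198... → 68.62.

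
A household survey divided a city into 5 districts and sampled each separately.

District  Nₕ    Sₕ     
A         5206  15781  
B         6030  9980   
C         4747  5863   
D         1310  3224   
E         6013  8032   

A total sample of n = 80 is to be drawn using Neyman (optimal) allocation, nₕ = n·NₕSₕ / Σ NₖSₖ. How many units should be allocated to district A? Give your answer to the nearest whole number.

A: NₕSₕ = 5206·15781 = 82155886
B: NₕSₕ = 6030·9980 = 60179400
C: NₕSₕ = 4747·5863 = 27831661
D: NₕSₕ = 1310·3224 = 4223440
E: NₕSₕ = 6013·8032 = 48296416
Σ NₕSₕ = 222686803.
n_A = 80·82155886/222686803 = 29.514... → 30.

30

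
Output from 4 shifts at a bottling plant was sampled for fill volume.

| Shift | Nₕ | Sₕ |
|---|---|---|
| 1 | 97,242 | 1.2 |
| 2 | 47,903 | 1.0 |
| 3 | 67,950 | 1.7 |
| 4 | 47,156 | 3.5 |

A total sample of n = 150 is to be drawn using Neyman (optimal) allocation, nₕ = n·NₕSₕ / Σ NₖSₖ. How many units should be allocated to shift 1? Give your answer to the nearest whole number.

39

Σ NₕSₕ = 97242·1.2 + 47903·1.0 + 67950·1.7 + 47156·3.5 = 445154.4.
Share for 1: 116690.4/445154.4 = 0.26213.
n_1 = 150 × 0.26213 = 39.320... → 39.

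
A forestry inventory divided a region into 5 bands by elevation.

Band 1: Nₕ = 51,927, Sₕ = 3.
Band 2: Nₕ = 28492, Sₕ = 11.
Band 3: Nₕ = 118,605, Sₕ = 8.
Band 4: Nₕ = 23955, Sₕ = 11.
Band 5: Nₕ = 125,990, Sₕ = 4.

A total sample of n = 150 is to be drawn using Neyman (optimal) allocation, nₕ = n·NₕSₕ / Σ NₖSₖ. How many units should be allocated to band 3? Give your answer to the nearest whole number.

1: NₕSₕ = 51927·3 = 155781
2: NₕSₕ = 28492·11 = 313412
3: NₕSₕ = 118605·8 = 948840
4: NₕSₕ = 23955·11 = 263505
5: NₕSₕ = 125990·4 = 503960
Σ NₕSₕ = 2185498.
n_3 = 150·948840/2185498 = 65.123... → 65.

65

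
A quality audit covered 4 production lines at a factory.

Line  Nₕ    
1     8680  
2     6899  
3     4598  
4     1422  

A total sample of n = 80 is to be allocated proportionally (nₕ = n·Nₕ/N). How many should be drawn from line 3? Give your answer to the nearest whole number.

N = 8680 + 6899 + 4598 + 1422 = 21599.
n_3 = 80·4598/21599 = 17.030... → 17.

17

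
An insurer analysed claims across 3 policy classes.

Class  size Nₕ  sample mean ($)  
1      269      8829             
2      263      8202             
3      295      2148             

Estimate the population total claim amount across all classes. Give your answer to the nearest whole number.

1: 269·8829 = 2375001
2: 263·8202 = 2157126
3: 295·2148 = 633660
τ̂ = Σ Nₕx̄ₕ = 5165787.

5165787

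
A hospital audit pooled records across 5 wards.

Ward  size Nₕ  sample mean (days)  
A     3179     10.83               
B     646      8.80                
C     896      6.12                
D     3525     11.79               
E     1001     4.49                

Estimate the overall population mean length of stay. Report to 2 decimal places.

9.91

x̄_st = (Σ Nₕx̄ₕ) / (Σ Nₕ) = (3179·10.83 + 646·8.80 + 896·6.12 + 3525·11.79 + 1001·4.49) / 9247
= 91651.13 / 9247 = 9.9114... → 9.91.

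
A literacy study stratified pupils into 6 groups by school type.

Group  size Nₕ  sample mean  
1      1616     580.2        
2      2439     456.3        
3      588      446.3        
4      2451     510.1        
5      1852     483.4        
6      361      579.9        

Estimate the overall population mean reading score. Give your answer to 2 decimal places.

501.54

N = 1616 + 2439 + 588 + 2451 + 1852 + 361 = 9307.
The stratified mean weights each stratum mean by its population share Nₕ/N.
Σ Nₕx̄ₕ = 1616·580.2 + 2439·456.3 + 588·446.3 + 2451·510.1 + 1852·483.4 + 361·579.9 = 937603.2 + 1112915.7 + 262424.4 + 1250255.1 + 895256.8 + 209343.9 = 4667799.1.
Divide by N: 4667799.1 / 9307 = 501.5364... → 501.54.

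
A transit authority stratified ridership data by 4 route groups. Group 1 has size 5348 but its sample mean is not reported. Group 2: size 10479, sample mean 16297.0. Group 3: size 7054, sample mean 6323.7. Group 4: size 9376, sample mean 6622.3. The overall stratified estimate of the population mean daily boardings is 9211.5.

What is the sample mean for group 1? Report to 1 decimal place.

Σ Nₕx̄ₕ = N·μ, so 5348·x̄_1 = 32257·9211.5 − (10479·16297.0 + 7054·6323.7 + 9376·6622.3).
= 297135355.5 − 277474327.6 = 19661027.9.
x̄_1 = 19661027.9 / 5348 = 3676.333... → 3676.3.

3676.3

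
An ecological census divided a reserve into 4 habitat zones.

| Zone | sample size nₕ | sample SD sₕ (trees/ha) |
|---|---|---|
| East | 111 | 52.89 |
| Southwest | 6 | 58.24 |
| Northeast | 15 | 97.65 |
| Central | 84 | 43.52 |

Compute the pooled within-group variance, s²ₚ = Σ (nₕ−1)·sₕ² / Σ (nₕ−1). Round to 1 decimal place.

East: (111−1)·52.89² = 110·2797.3521 = 307708.731
Southwest: (6−1)·58.24² = 5·3391.8976 = 16959.488
Northeast: (15−1)·97.65² = 14·9535.5225 = 133497.315
Central: (84−1)·43.52² = 83·1893.9904 = 157201.2032
Numerator = 615366.7372; denominator = Σ(nₕ−1) = 212.
s²ₚ = 615366.7372/212 = 2902.673... → 2902.7.

2902.7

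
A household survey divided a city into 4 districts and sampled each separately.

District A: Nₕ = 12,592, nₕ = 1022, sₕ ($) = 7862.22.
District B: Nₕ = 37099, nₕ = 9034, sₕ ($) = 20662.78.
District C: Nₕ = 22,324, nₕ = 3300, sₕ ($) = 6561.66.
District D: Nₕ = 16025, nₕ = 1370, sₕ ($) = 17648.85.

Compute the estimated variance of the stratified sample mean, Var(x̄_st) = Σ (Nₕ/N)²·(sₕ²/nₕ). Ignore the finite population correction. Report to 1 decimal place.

18000.7

N = 88040. Term for each stratum: Wₕ²sₕ²/nₕ.
Var(x̄_st) = 1237.2824 + 8391.9281 + 838.8754 + 7532.6583 = 18000.7443 → 18000.7.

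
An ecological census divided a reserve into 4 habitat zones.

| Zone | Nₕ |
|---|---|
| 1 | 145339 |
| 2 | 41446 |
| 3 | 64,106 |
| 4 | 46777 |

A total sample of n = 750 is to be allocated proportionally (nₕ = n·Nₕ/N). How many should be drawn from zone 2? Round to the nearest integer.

104

Share of zone 2 = 41446/297668 = 0.13924.
Allocate 750 × 0.13924 = 104.427... → 104.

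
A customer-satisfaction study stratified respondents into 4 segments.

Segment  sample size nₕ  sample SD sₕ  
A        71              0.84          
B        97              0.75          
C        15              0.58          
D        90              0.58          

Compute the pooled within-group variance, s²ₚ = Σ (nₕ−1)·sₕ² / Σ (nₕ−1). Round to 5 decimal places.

0.51316

A: (71−1)·0.84² = 70·0.7056 = 49.392
B: (97−1)·0.75² = 96·0.5625 = 54
C: (15−1)·0.58² = 14·0.3364 = 4.7096
D: (90−1)·0.58² = 89·0.3364 = 29.9396
Numerator = 138.0412; denominator = Σ(nₕ−1) = 269.
s²ₚ = 138.0412/269 = 0.5131643... → 0.51316.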